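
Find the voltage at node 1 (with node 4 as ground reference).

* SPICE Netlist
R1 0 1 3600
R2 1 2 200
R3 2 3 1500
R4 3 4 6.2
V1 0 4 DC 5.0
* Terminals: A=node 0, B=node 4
Nodal analysis, taking node 4 as the 0 V reference.
Source V1 fixes V_0 = 5 V.
KCL at each unknown node (sum of currents leaving = 0; resistances in Ω):
  Node 1: (V_1 - 5)/3600 + (V_1 - V_2)/200 = 0
  Node 2: (V_2 - V_1)/200 + (V_2 - V_3)/1500 = 0
  Node 3: (V_3 - V_2)/1500 + (V_3 - 0)/6.2 = 0
Collecting terms (coefficients in siemens):
  0.005278·V_1 - 0.005·V_2 = 0.001389
  0.005667·V_2 - 0.005·V_1 - 0.0006667·V_3 = 0
  0.162·V_3 - 0.0006667·V_2 = 0
Solving these 3 simultaneous equations (Gaussian elimination) gives:
  V_1 = 1.608 V, V_2 = 1.419 V, V_3 = 0.005842 V
The requested potential is V_1 = 1.608 V.

Final answer: V_1 = 1.608 V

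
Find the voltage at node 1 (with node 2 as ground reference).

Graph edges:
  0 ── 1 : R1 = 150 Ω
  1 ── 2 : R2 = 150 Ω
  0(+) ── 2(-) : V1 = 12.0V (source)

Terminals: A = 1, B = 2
Nodal analysis, taking node 2 as the 0 V reference.
Source V1 fixes V_0 = 12 V.
KCL at each unknown node (sum of currents leaving = 0; resistances in Ω):
  Node 1: (V_1 - 12)/150 + (V_1 - 0)/150 = 0
Collecting terms: 0.01333 × V_1 = 0.08  =>  V_1 = 6 V
The requested potential is V_1 = 6 V.

Final answer: V_1 = 6 V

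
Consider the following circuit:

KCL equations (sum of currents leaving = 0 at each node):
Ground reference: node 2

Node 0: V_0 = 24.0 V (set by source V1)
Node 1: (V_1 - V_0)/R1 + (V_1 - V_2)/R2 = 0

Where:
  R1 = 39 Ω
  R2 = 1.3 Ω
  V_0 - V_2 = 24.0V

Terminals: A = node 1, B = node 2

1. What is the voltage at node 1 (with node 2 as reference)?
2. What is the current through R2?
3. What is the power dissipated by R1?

Nodal analysis, taking node 2 as the 0 V reference.
Source V1 fixes V_0 = 24 V.
KCL at each unknown node (sum of currents leaving = 0; resistances in Ω):
  Node 1: (V_1 - 24)/39 + (V_1 - 0)/1.3 = 0
Collecting terms: 0.7949 × V_1 = 0.6154  =>  V_1 = 0.7742 V
Part 1:
  Read off the nodal solution: V_1 = 0.7742 V
Part 2:
  I_R2 = (V_1 - V_2)/R2 = (0.7742 - 0)/1.3 = 0.5955 A
  Magnitude: I_R2 = 0.5955 A
Part 3:
  I_R1 = (V_0 - V_1)/R1 = (24 - 0.7742)/39 = 0.5955 A
  P_R1 = I_R1² × R1 = (0.5955)² × 39 = 13.83 W

Final answers:
1. V_1 = 0.7742 V
2. I_R2 = 0.5955 A
3. P_R1 = 13.83 W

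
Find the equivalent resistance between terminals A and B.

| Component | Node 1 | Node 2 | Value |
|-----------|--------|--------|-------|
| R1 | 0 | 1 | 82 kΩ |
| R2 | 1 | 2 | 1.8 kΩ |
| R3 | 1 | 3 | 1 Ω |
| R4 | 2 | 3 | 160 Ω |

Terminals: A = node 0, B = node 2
Reduce the network between node 0 (A) and node 2 (B) by series/parallel combination:
  Rs1 = R3 + R4 (series, joined only at node 3) = 1 + 160 = 161 Ω
  Rp1 = R2 ‖ Rs1 (parallel, both between nodes 1 and 2) = 1/(1/1800 + 1/161) = 147.8 Ω
  Rs2 = R1 + Rp1 (series, joined only at node 1) = 82000 + 147.8 = 82150 Ω
R_eq = 82.15 kΩ

Final answer: 82.15 kΩ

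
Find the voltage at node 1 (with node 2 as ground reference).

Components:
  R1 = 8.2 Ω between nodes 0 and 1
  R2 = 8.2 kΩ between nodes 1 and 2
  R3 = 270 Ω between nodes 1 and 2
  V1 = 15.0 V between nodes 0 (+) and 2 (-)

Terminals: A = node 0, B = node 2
Nodal analysis, taking node 2 as the 0 V reference.
Source V1 fixes V_0 = 15 V.
KCL at each unknown node (sum of currents leaving = 0; resistances in Ω):
  Node 1: (V_1 - 15)/8.2 + (V_1 - 0)/8200 + (V_1 - 0)/270 = 0
Collecting terms: 0.1258 × V_1 = 1.829  =>  V_1 = 14.54 V
The requested potential is V_1 = 14.54 V.

Final answer: V_1 = 14.54 V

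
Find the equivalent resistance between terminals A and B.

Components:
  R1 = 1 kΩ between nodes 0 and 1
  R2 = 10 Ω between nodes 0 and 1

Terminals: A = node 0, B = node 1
Reduce the network between node 0 (A) and node 1 (B) by series/parallel combination:
  Rp1 = R1 ‖ R2 (parallel, both between nodes 0 and 1) = 1/(1/1000 + 1/10) = 9.901 Ω
R_eq = 9.901 Ω

Final answer: 9.901 Ω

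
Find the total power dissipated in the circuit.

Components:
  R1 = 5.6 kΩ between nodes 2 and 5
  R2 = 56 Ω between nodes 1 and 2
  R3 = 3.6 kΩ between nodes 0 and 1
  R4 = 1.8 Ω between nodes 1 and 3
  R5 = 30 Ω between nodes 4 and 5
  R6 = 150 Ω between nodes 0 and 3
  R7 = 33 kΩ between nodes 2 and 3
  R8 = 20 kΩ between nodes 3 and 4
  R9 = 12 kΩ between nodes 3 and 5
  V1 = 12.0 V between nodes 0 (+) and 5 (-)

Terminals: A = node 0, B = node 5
Nodal analysis, taking node 5 as the 0 V reference.
Source V1 fixes V_0 = 12 V.
KCL at each unknown node (sum of currents leaving = 0; resistances in Ω):
  Node 1: (V_1 - V_2)/56 + (V_1 - 12)/3600 + (V_1 - V_3)/1.8 = 0
  Node 2: (V_2 - 0)/5600 + (V_2 - V_1)/56 + (V_2 - V_3)/33000 = 0
  Node 3: (V_3 - V_1)/1.8 + (V_3 - 12)/150 + (V_3 - V_2)/33000 + (V_3 - V_4)/20000 + (V_3 - 0)/12000 = 0
  Node 4: (V_4 - 0)/30 + (V_4 - V_3)/20000 = 0
Collecting terms (coefficients in siemens):
  0.5737·V_1 - 0.01786·V_2 - 0.5556·V_3 = 0.003333
  0.01807·V_2 - 0.01786·V_1 - 0.0000303·V_3 = 0
  0.5624·V_3 - 0.5556·V_1 - 0.0000303·V_2 - 0.00005·V_4 = 0.08
  0.03338·V_4 - 0.00005·V_3 = 0
Solving these 4 simultaneous equations (Gaussian elimination) gives:
  V_1 = 11.48 V, V_2 = 11.37 V, V_3 = 11.49 V, V_4 = 0.01721 V
Power in each resistor, P = (ΔV)²/R:
  P_R1 = (11.37 - 0)²/5600 = 0.02309 W
  P_R2 = (11.48 - 11.37)²/56 = 0.0002301 W
  P_R3 = (12 - 11.48)²/3600 = 0.00007398 W
  P_R4 = (11.48 - 11.49)²/1.8 = 0.000006386 W
  P_R5 = (0.01721 - 0)²/30 = 0.000009867 W
  P_R6 = (12 - 11.49)²/150 = 0.001752 W
  P_R7 = (11.37 - 11.49)²/33000 = 0.0000004141 W
  P_R8 = (11.49 - 0.01721)²/20000 = 0.006578 W
  P_R9 = (11.49 - 0)²/12000 = 0.011 W
P_total = P_R1 + P_R2 + P_R3 + P_R4 + P_R5 + P_R6 + P_R7 + P_R8 + P_R9 = 0.04273 W

Final answer: 0.04273 W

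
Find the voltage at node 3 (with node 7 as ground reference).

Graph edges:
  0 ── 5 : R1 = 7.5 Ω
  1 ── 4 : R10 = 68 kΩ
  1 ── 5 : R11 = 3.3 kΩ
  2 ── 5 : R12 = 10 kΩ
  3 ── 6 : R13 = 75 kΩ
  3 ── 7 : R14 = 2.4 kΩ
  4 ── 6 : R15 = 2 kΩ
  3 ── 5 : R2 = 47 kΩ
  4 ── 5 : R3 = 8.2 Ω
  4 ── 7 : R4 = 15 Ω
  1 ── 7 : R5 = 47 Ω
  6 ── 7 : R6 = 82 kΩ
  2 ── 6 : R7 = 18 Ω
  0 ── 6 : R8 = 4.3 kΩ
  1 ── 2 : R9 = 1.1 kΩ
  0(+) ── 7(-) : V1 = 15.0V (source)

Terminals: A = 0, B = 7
Nodal analysis, taking node 7 as the 0 V reference.
Source V1 fixes V_0 = 15 V.
KCL at each unknown node (sum of currents leaving = 0; resistances in Ω):
  Node 1: (V_1 - 0)/47 + (V_1 - V_2)/1100 + (V_1 - V_4)/68000 + (V_1 - V_5)/3300 = 0
  Node 2: (V_2 - V_6)/18 + (V_2 - V_1)/1100 + (V_2 - V_5)/10000 = 0
  Node 3: (V_3 - V_5)/47000 + (V_3 - V_6)/75000 + (V_3 - 0)/2400 = 0
  Node 4: (V_4 - V_5)/8.2 + (V_4 - 0)/15 + (V_4 - V_1)/68000 + (V_4 - V_6)/2000 = 0
  Node 5: (V_5 - 15)/7.5 + (V_5 - V_3)/47000 + (V_5 - V_4)/8.2 + (V_5 - V_1)/3300 + (V_5 - V_2)/10000 = 0
  Node 6: (V_6 - 0)/82000 + (V_6 - V_2)/18 + (V_6 - 15)/4300 + (V_6 - V_3)/75000 + (V_6 - V_4)/2000 = 0
Collecting terms (coefficients in siemens):
  0.0225·V_1 - 0.0009091·V_2 - 0.00001471·V_4 - 0.000303·V_5 = 0
  0.05656·V_2 - 0.0009091·V_1 - 0.0001·V_5 - 0.05556·V_6 = 0
  0.0004513·V_3 - 0.00002128·V_5 - 0.00001333·V_6 = 0
  0.1891·V_4 - 0.00001471·V_1 - 0.122·V_5 - 0.0005·V_6 = 0
  0.2557·V_5 - 0.000303·V_1 - 0.0001·V_2 - 0.00002128·V_3 - 0.122·V_4 = 2
  0.05631·V_6 - 0.05556·V_2 - 0.00001333·V_3 - 0.0005·V_4 = 0.003488
Solving these 6 simultaneous equations (Gaussian elimination) gives:
  V_1 = 0.3526 V, V_2 = 4.84 V, V_3 = 0.6779 V, V_4 = 7.304 V
  V_5 = 11.31 V, V_6 = 4.902 V
The requested potential is V_3 = 0.6779 V.

Final answer: V_3 = 0.6779 V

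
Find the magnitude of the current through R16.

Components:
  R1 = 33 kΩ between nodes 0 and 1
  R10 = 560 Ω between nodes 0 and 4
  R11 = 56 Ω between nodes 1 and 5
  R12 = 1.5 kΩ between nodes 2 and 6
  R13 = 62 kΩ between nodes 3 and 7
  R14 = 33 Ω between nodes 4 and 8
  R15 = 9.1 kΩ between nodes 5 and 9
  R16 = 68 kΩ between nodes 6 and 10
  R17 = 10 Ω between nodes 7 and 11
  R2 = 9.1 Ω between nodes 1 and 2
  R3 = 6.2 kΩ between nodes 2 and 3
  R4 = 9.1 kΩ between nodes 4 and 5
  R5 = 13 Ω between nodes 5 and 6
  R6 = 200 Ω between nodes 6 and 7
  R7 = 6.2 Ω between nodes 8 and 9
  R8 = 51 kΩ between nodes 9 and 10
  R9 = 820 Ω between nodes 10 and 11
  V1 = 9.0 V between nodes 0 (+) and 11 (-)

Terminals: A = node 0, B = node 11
Nodal analysis, taking node 11 as the 0 V reference.
Source V1 fixes V_0 = 9 V.
KCL at each unknown node (sum of currents leaving = 0; resistances in Ω):
  Node 1: (V_1 - 9)/33000 + (V_1 - V_2)/9.1 + (V_1 - V_5)/56 = 0
  Node 2: (V_2 - V_1)/9.1 + (V_2 - V_3)/6200 + (V_2 - V_6)/1500 = 0
  Node 3: (V_3 - V_2)/6200 + (V_3 - V_7)/62000 = 0
  Node 4: (V_4 - V_5)/9100 + (V_4 - 9)/560 + (V_4 - V_8)/33 = 0
  Node 5: (V_5 - V_4)/9100 + (V_5 - V_6)/13 + (V_5 - V_1)/56 + (V_5 - V_9)/9100 = 0
  Node 6: (V_6 - V_5)/13 + (V_6 - V_7)/200 + (V_6 - V_2)/1500 + (V_6 - V_10)/68000 = 0
  Node 7: (V_7 - V_6)/200 + (V_7 - V_3)/62000 + (V_7 - 0)/10 = 0
  Node 8: (V_8 - V_9)/6.2 + (V_8 - V_4)/33 = 0
  Node 9: (V_9 - V_8)/6.2 + (V_9 - V_10)/51000 + (V_9 - V_5)/9100 = 0
  Node 10: (V_10 - V_9)/51000 + (V_10 - 0)/820 + (V_10 - V_6)/68000 = 0
Collecting terms (coefficients in siemens):
  0.1278·V_1 - 0.1099·V_2 - 0.01786·V_5 = 0.0002727
  0.1107·V_2 - 0.1099·V_1 - 0.0001613·V_3 - 0.0006667·V_6 = 0
  0.0001774·V_3 - 0.0001613·V_2 - 0.00001613·V_7 = 0
  0.0322·V_4 - 0.0001099·V_5 - 0.0303·V_8 = 0.01607
  0.095·V_5 - 0.01786·V_1 - 0.0001099·V_4 - 0.07692·V_6 - 0.0001099·V_9 = 0
  0.0826·V_6 - 0.0006667·V_2 - 0.07692·V_5 - 0.005·V_7 - 0.00001471·V_10 = 0
  0.105·V_7 - 0.00001613·V_3 - 0.005·V_6 = 0
  0.1916·V_8 - 0.0303·V_4 - 0.1613·V_9 = 0
  0.1614·V_9 - 0.0001099·V_5 - 0.1613·V_8 - 0.00001961·V_10 = 0
  0.001254·V_10 - 0.00001471·V_6 - 0.00001961·V_9 = 0
Solving these 10 simultaneous equations (Gaussian elimination) gives:
  V_1 = 0.4378 V, V_2 = 0.4375 V, V_3 = 0.3995 V, V_4 = 7.986 V
  V_5 = 0.425 V, V_6 = 0.4005 V, V_7 = 0.01913 V, V_8 = 7.954 V
  V_9 = 7.948 V, V_10 = 0.129 V
I_R16 = (V_6 - V_10)/R16 = (0.4005 - 0.129)/68000 = 0.000003993 A
|I_R16| = 0.000003993 A

Final answer: |I_R16| = 3.993e-06 A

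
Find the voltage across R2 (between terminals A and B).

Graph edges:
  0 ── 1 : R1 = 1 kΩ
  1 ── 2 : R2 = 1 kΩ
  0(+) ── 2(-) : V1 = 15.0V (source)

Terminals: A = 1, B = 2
R1 and R2 are in series across V1 (node 0 → node 1 → node 2), and the output A–B is taken across R2, so this is a voltage divider.
Series current: I = V1/(R1 + R2) = 15/(1000 + 1000) = 15/2000 = 0.0075 A
V_R2 = I × R2 = V1 × R2/(R1 + R2) = 15 × 1000/2000 = 7.5 V

Final answer: 7.5 V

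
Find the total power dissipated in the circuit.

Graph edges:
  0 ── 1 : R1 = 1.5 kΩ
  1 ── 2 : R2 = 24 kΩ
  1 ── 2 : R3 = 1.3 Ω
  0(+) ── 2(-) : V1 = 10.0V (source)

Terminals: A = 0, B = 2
Nodal analysis, taking node 2 as the 0 V reference.
Source V1 fixes V_0 = 10 V.
KCL at each unknown node (sum of currents leaving = 0; resistances in Ω):
  Node 1: (V_1 - 10)/1500 + (V_1 - 0)/24000 + (V_1 - 0)/1.3 = 0
Collecting terms: 0.7699 × V_1 = 0.006667  =>  V_1 = 0.008659 V
Power in each resistor, P = (ΔV)²/R:
  P_R1 = (10 - 0.008659)²/1500 = 0.06655 W
  P_R2 = (0.008659 - 0)²/24000 = 0.000000003124 W
  P_R3 = (0.008659 - 0)²/1.3 = 0.00005767 W
P_total = P_R1 + P_R2 + P_R3 = 0.06661 W

Final answer: 0.06661 W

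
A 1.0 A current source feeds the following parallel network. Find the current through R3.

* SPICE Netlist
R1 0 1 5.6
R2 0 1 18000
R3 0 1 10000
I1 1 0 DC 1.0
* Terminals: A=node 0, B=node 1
All resistors sit directly between nodes 0 and 1, so they are in parallel and share one voltage V; the full source current 1 A splits among them.
1/R_par = 1/5.6 + 1/18000 + 1/10000 = 0.1787 S  =>  R_par = 5.595 Ω
V = I × R_par = 1 × 5.595 = 5.595 V
I_R3 = V/R3 = 5.595/10000 = 0.0005595 A

Final answer: 0.0005595 A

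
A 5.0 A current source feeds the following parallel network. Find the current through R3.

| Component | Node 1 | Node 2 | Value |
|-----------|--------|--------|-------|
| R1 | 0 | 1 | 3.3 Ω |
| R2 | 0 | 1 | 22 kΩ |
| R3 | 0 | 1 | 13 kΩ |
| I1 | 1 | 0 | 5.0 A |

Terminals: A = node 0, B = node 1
All resistors sit directly between nodes 0 and 1, so they are in parallel and share one voltage V; the full source current 5 A splits among them.
1/R_par = 1/3.3 + 1/22000 + 1/13000 = 0.3032 S  =>  R_par = 3.299 Ω
V = I × R_par = 5 × 3.299 = 16.49 V
I_R3 = V/R3 = 16.49/13000 = 0.001269 A

Final answer: 0.001269 A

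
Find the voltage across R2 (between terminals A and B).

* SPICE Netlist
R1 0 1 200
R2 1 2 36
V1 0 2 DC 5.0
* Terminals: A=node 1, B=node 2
R1 and R2 are in series across V1 (node 0 → node 1 → node 2), and the output A–B is taken across R2, so this is a voltage divider.
Series current: I = V1/(R1 + R2) = 5/(200 + 36) = 5/236 = 0.02119 A
V_R2 = I × R2 = V1 × R2/(R1 + R2) = 5 × 36/236 = 0.7627 V

Final answer: 0.7627 V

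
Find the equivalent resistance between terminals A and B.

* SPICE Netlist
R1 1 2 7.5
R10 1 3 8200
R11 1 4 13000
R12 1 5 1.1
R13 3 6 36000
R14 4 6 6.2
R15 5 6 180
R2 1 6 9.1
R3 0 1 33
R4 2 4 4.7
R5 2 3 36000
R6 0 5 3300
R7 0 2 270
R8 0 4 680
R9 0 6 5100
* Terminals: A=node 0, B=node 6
The network is not a plain series/parallel combination. Inject a 1 A test current into terminal A (node 0) and return it from terminal B (node 6); then R_eq = V_A / (1 A).
Nodal analysis, taking node 6 as the 0 V reference.
Current source I_test pushes 1 A into node 0 and draws it out of node 6.
KCL at each unknown node (sum of currents leaving = 0; resistances in Ω):
  Node 0: (V_0 - V_1)/33 + (V_0 - V_5)/3300 + (V_0 - V_2)/270 + (V_0 - V_4)/680 + (V_0 - 0)/5100 - 1 = 0
  Node 1: (V_1 - V_0)/33 + (V_1 - V_2)/7.5 + (V_1 - 0)/9.1 + (V_1 - V_3)/8200 + (V_1 - V_4)/13000 + (V_1 - V_5)/1.1 = 0
  Node 2: (V_2 - V_0)/270 + (V_2 - V_1)/7.5 + (V_2 - V_4)/4.7 + (V_2 - V_3)/36000 = 0
  Node 3: (V_3 - V_1)/8200 + (V_3 - V_2)/36000 + (V_3 - 0)/36000 = 0
  Node 4: (V_4 - V_0)/680 + (V_4 - V_1)/13000 + (V_4 - V_2)/4.7 + (V_4 - 0)/6.2 = 0
  Node 5: (V_5 - V_0)/3300 + (V_5 - V_1)/1.1 + (V_5 - 0)/180 = 0
Collecting terms (coefficients in siemens):
  0.03598·V_0 - 0.0303·V_1 - 0.003704·V_2 - 0.001471·V_4 - 0.000303·V_5 = 1
  1.183·V_1 - 0.0303·V_0 - 0.1333·V_2 - 0.000122·V_3 - 0.00007692·V_4 - 0.9091·V_5 = 0
  0.3498·V_2 - 0.003704·V_0 - 0.1333·V_1 - 0.00002778·V_3 - 0.2128·V_4 = 0
  0.0001775·V_3 - 0.000122·V_1 - 0.00002778·V_2 = 0
  0.3756·V_4 - 0.001471·V_0 - 0.00007692·V_1 - 0.2128·V_2 = 0
  0.9149·V_5 - 0.000303·V_0 - 0.9091·V_1 = 0
Solving these 6 simultaneous equations (Gaussian elimination) gives:
  V_0 = 32.89 V, V_1 = 5.416 V, V_2 = 3.802 V, V_3 = 4.316 V
  V_4 = 2.283 V, V_5 = 5.392 V
R_eq = V_0 / 1 A = 32.89 Ω

Final answer: 32.89 Ω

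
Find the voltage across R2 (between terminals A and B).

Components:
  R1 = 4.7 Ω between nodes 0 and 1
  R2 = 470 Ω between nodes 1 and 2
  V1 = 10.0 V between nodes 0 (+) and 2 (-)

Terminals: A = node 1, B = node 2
R1 and R2 are in series across V1 (node 0 → node 1 → node 2), and the output A–B is taken across R2, so this is a voltage divider.
Series current: I = V1/(R1 + R2) = 10/(4.7 + 470) = 10/474.7 = 0.02107 A
V_R2 = I × R2 = V1 × R2/(R1 + R2) = 10 × 470/474.7 = 9.901 V

Final answer: 9.901 V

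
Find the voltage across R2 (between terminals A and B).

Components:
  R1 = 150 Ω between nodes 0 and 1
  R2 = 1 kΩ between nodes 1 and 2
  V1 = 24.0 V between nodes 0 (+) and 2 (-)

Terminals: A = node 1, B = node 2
R1 and R2 are in series across V1 (node 0 → node 1 → node 2), and the output A–B is taken across R2, so this is a voltage divider.
Series current: I = V1/(R1 + R2) = 24/(150 + 1000) = 24/1150 = 0.02087 A
V_R2 = I × R2 = V1 × R2/(R1 + R2) = 24 × 1000/1150 = 20.87 V

Final answer: 20.87 V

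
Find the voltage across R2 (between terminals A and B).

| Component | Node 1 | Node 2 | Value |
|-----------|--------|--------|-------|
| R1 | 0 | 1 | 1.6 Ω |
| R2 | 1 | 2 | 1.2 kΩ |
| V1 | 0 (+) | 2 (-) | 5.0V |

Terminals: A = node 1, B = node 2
R1 and R2 are in series across V1 (node 0 → node 1 → node 2), and the output A–B is taken across R2, so this is a voltage divider.
Series current: I = V1/(R1 + R2) = 5/(1.6 + 1200) = 5/1202 = 0.004161 A
V_R2 = I × R2 = V1 × R2/(R1 + R2) = 5 × 1200/1202 = 4.993 V

Final answer: 4.993 V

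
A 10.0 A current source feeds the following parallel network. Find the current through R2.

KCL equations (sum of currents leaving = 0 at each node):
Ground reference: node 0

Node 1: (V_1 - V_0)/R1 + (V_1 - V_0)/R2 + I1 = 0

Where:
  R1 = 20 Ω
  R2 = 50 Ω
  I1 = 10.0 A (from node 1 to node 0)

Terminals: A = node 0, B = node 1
All resistors sit directly between nodes 0 and 1, so they are in parallel and share one voltage V; the full source current 10 A splits among them.
1/R_par = 1/20 + 1/50 = 0.07 S  =>  R_par = 14.29 Ω
V = I × R_par = 10 × 14.29 = 142.9 V
I_R2 = V/R2 = 142.9/50 = 2.857 A

Final answer: 2.857 A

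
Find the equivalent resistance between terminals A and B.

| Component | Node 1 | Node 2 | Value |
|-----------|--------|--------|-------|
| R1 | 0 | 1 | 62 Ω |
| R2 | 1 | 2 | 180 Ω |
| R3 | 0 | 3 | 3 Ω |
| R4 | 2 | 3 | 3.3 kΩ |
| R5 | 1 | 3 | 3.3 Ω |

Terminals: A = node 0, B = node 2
The network is not a plain series/parallel combination. Inject a 1 A test current into terminal A (node 0) and return it from terminal B (node 2); then R_eq = V_A / (1 A).
Nodal analysis, taking node 2 as the 0 V reference.
Current source I_test pushes 1 A into node 0 and draws it out of node 2.
KCL at each unknown node (sum of currents leaving = 0; resistances in Ω):
  Node 0: (V_0 - V_1)/62 + (V_0 - V_3)/3 - 1 = 0
  Node 1: (V_1 - V_0)/62 + (V_1 - 0)/180 + (V_1 - V_3)/3.3 = 0
  Node 3: (V_3 - V_0)/3 + (V_3 - V_1)/3.3 + (V_3 - 0)/3300 = 0
Collecting terms (coefficients in siemens):
  0.3495·V_0 - 0.01613·V_1 - 0.3333·V_3 = 1
  0.3247·V_1 - 0.01613·V_0 - 0.303·V_3 = 0
  0.6367·V_3 - 0.3333·V_0 - 0.303·V_1 = 0
Solving these 3 simultaneous equations (Gaussian elimination) gives:
  V_0 = 176.1 V, V_1 = 170.5 V, V_3 = 173.4 V
R_eq = V_0 / 1 A = 176.1 Ω

Final answer: 176.1 Ω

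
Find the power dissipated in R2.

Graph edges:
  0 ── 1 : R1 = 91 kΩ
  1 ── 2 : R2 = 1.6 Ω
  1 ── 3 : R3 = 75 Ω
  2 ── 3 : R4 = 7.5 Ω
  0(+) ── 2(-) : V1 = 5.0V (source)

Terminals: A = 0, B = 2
Nodal analysis, taking node 2 as the 0 V reference.
Source V1 fixes V_0 = 5 V.
KCL at each unknown node (sum of currents leaving = 0; resistances in Ω):
  Node 1: (V_1 - 5)/91000 + (V_1 - 0)/1.6 + (V_1 - V_3)/75 = 0
  Node 3: (V_3 - V_1)/75 + (V_3 - 0)/7.5 = 0
Collecting terms (coefficients in siemens):
  0.6383·V_1 - 0.01333·V_3 = 0.00005495
  0.1467·V_3 - 0.01333·V_1 = 0
Determinant D = (0.6383)(0.1467) - (-0.01333)(-0.01333) = 0.09345
V_1 = [(0.00005495)(0.1467) - (-0.01333)(0)]/D = 0.00008624 V
V_3 = [(0.6383)(0) - (0.00005495)(-0.01333)]/D = 0.00000784 V
I_R2 = (V_1 - V_2)/R2 = (0.00008624 - 0)/1.6 = 0.0000539 A
P_R2 = I_R2² × R2 = (0.0000539)² × 1.6 = 0.000000004648 W

Final answer: 4.648e-09 W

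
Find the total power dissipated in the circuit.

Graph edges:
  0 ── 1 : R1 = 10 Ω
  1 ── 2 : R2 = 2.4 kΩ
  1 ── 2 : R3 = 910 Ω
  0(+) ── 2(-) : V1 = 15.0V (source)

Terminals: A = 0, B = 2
Nodal analysis, taking node 2 as the 0 V reference.
Source V1 fixes V_0 = 15 V.
KCL at each unknown node (sum of currents leaving = 0; resistances in Ω):
  Node 1: (V_1 - 15)/10 + (V_1 - 0)/2400 + (V_1 - 0)/910 = 0
Collecting terms: 0.1015 × V_1 = 1.5  =>  V_1 = 14.78 V
Power in each resistor, P = (ΔV)²/R:
  P_R1 = (15 - 14.78)²/10 = 0.005015 W
  P_R2 = (14.78 - 0)²/2400 = 0.09097 W
  P_R3 = (14.78 - 0)²/910 = 0.2399 W
P_total = P_R1 + P_R2 + P_R3 = 0.3359 W

Final answer: 0.3359 W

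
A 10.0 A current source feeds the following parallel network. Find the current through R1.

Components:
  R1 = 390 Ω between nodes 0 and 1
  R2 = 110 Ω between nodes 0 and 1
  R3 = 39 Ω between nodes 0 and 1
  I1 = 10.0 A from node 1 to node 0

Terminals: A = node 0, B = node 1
All resistors sit directly between nodes 0 and 1, so they are in parallel and share one voltage V; the full source current 10 A splits among them.
1/R_par = 1/390 + 1/110 + 1/39 = 0.0373 S  =>  R_par = 26.81 Ω
V = I × R_par = 10 × 26.81 = 268.1 V
I_R1 = V/R1 = 268.1/390 = 0.6875 A

Final answer: 0.6875 A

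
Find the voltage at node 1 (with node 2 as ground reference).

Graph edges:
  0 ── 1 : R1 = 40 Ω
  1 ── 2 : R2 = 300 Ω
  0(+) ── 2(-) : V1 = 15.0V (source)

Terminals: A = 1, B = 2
Nodal analysis, taking node 2 as the 0 V reference.
Source V1 fixes V_0 = 15 V.
KCL at each unknown node (sum of currents leaving = 0; resistances in Ω):
  Node 1: (V_1 - 15)/40 + (V_1 - 0)/300 = 0
Collecting terms: 0.02833 × V_1 = 0.375  =>  V_1 = 13.24 V
The requested potential is V_1 = 13.24 V.

Final answer: V_1 = 13.24 V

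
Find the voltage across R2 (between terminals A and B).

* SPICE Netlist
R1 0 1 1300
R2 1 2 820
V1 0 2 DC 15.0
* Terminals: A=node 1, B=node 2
R1 and R2 are in series across V1 (node 0 → node 1 → node 2), and the output A–B is taken across R2, so this is a voltage divider.
Series current: I = V1/(R1 + R2) = 15/(1300 + 820) = 15/2120 = 0.007075 A
V_R2 = I × R2 = V1 × R2/(R1 + R2) = 15 × 820/2120 = 5.802 V

Final answer: 5.802 V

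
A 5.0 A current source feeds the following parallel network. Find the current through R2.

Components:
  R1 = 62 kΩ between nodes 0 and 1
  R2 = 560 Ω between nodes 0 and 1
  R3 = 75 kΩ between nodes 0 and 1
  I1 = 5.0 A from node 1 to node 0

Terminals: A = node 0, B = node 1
All resistors sit directly between nodes 0 and 1, so they are in parallel and share one voltage V; the full source current 5 A splits among them.
1/R_par = 1/62000 + 1/560 + 1/75000 = 0.001815 S  =>  R_par = 550.9 Ω
V = I × R_par = 5 × 550.9 = 2755 V
I_R2 = V/R2 = 2755/560 = 4.919 A

Final answer: 4.919 A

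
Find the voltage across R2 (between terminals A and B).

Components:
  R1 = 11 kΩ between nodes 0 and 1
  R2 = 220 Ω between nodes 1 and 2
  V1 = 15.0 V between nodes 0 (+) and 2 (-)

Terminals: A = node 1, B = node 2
R1 and R2 are in series across V1 (node 0 → node 1 → node 2), and the output A–B is taken across R2, so this is a voltage divider.
Series current: I = V1/(R1 + R2) = 15/(11000 + 220) = 15/11220 = 0.001337 A
V_R2 = I × R2 = V1 × R2/(R1 + R2) = 15 × 220/11220 = 0.2941 V

Final answer: 0.2941 V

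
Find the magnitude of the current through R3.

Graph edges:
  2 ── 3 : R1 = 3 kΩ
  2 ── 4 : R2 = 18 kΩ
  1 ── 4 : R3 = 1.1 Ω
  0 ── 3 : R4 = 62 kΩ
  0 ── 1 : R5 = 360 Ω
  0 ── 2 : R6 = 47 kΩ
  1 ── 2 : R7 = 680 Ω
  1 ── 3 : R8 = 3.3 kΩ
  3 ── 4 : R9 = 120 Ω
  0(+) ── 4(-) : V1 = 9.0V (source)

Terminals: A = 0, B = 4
Nodal analysis, taking node 4 as the 0 V reference.
Source V1 fixes V_0 = 9 V.
KCL at each unknown node (sum of currents leaving = 0; resistances in Ω):
  Node 1: (V_1 - 0)/1.1 + (V_1 - 9)/360 + (V_1 - V_2)/680 + (V_1 - V_3)/3300 = 0
  Node 2: (V_2 - V_3)/3000 + (V_2 - 0)/18000 + (V_2 - 9)/47000 + (V_2 - V_1)/680 = 0
  Node 3: (V_3 - V_2)/3000 + (V_3 - 9)/62000 + (V_3 - V_1)/3300 + (V_3 - 0)/120 = 0
Collecting terms (coefficients in siemens):
  0.9136·V_1 - 0.001471·V_2 - 0.000303·V_3 = 0.025
  0.001881·V_2 - 0.001471·V_1 - 0.0003333·V_3 = 0.0001915
  0.008986·V_3 - 0.000303·V_1 - 0.0003333·V_2 = 0.0001452
Solving these 3 simultaneous equations (Gaussian elimination) gives:
  V_1 = 0.02758 V, V_2 = 0.1272 V, V_3 = 0.0218 V
I_R3 = (V_1 - V_4)/R3 = (0.02758 - 0)/1.1 = 0.02507 A
|I_R3| = 0.02507 A

Final answer: |I_R3| = 0.02507 A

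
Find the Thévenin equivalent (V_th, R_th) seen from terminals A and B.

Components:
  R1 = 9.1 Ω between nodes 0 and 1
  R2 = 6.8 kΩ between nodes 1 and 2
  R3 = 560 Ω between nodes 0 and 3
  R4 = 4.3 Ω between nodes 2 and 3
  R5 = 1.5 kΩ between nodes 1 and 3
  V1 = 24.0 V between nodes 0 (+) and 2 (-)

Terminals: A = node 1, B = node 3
Step 1 — V_th is the open-circuit voltage V_A - V_B (nothing connected across the terminals).
Nodal analysis, taking node 2 as the 0 V reference.
Source V1 fixes V_0 = 24 V.
KCL at each unknown node (sum of currents leaving = 0; resistances in Ω):
  Node 1: (V_1 - 24)/9.1 + (V_1 - 0)/6800 + (V_1 - V_3)/1500 = 0
  Node 3: (V_3 - 24)/560 + (V_3 - 0)/4.3 + (V_3 - V_1)/1500 = 0
Collecting terms (coefficients in siemens):
  0.1107·V_1 - 0.0006667·V_3 = 2.637
  0.235·V_3 - 0.0006667·V_1 = 0.04286
Determinant D = (0.1107)(0.235) - (-0.0006667)(-0.0006667) = 0.02602
V_1 = [(2.637)(0.235) - (-0.0006667)(0.04286)]/D = 23.83 V
V_3 = [(0.1107)(0.04286) - (2.637)(-0.0006667)]/D = 0.2499 V
V_th = V_1 - V_3 = 23.83 - 0.2499 = 23.58 V
Step 2 — R_th: zero the source — replace V1 by a short circuit (node 2 merges into node 0) — and find the resistance seen between A (node 1) and B (node 3).
Reduce the network between node 1 (A) and node 3 (B) by series/parallel combination:
  Rp1 = R1 ‖ R2 (parallel, both between nodes 0 and 1) = 1/(1/9.1 + 1/6800) = 9.088 Ω
  Rp2 = R3 ‖ R4 (parallel, both between nodes 0 and 3) = 1/(1/560 + 1/4.3) = 4.267 Ω
  Rs1 = Rp1 + Rp2 (series, joined only at node 0) = 9.088 + 4.267 = 13.36 Ω
  Rp3 = R5 ‖ Rs1 (parallel, both between nodes 1 and 3) = 1/(1/1500 + 1/13.36) = 13.24 Ω
R_th = 13.24 Ω

Final answer: V_th = 23.58 V, R_th = 13.24 Ω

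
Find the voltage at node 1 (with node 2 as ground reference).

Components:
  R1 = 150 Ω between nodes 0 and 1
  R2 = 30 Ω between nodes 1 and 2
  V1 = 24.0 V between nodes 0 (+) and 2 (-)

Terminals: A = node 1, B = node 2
Nodal analysis, taking node 2 as the 0 V reference.
Source V1 fixes V_0 = 24 V.
KCL at each unknown node (sum of currents leaving = 0; resistances in Ω):
  Node 1: (V_1 - 24)/150 + (V_1 - 0)/30 = 0
Collecting terms: 0.04 × V_1 = 0.16  =>  V_1 = 4 V
The requested potential is V_1 = 4 V.

Final answer: V_1 = 4 V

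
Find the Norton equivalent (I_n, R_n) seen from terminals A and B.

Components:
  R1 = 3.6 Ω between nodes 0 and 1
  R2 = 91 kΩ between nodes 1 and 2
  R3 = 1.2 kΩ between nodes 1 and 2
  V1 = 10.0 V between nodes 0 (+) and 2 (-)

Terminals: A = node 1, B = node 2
Find the Thévenin equivalent first; then I_n = V_th/R_th and R_n = R_th.
Step 1 — V_th is the open-circuit voltage V_A - V_B (nothing connected across the terminals).
Nodal analysis, taking node 2 as the 0 V reference.
Source V1 fixes V_0 = 10 V.
KCL at each unknown node (sum of currents leaving = 0; resistances in Ω):
  Node 1: (V_1 - 10)/3.6 + (V_1 - 0)/91000 + (V_1 - 0)/1200 = 0
Collecting terms: 0.2786 × V_1 = 2.778  =>  V_1 = 9.97 V
V_th = V_1 - V_2 = 9.97 - 0 = 9.97 V
Step 2 — R_th: zero the source — replace V1 by a short circuit (node 2 merges into node 0) — and find the resistance seen between A (node 1) and B (node 0).
Reduce the network between node 1 (A) and node 0 (B) by series/parallel combination:
  Rp1 = R1 ‖ R2 ‖ R3 (parallel, all between nodes 0 and 1) = 1/(1/3.6 + 1/91000 + 1/1200) = 3.589 Ω
R_th = 3.589 Ω
I_n = V_th/R_th = 9.97/3.589 = 2.778 A, and R_n = R_th = 3.589 Ω

Final answer: I_n = 2.778 A, R_n = 3.589 Ω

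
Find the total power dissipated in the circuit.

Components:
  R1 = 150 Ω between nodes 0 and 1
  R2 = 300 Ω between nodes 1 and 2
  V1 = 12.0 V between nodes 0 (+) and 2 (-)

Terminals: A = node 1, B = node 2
Nodal analysis, taking node 2 as the 0 V reference.
Source V1 fixes V_0 = 12 V.
KCL at each unknown node (sum of currents leaving = 0; resistances in Ω):
  Node 1: (V_1 - 12)/150 + (V_1 - 0)/300 = 0
Collecting terms: 0.01 × V_1 = 0.08  =>  V_1 = 8 V
Power in each resistor, P = (ΔV)²/R:
  P_R1 = (12 - 8)²/150 = 0.1067 W
  P_R2 = (8 - 0)²/300 = 0.2133 W
P_total = P_R1 + P_R2 = 0.32 W

Final answer: 0.32 W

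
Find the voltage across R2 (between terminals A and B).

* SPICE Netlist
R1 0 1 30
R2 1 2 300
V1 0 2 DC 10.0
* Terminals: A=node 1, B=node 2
R1 and R2 are in series across V1 (node 0 → node 1 → node 2), and the output A–B is taken across R2, so this is a voltage divider.
Series current: I = V1/(R1 + R2) = 10/(30 + 300) = 10/330 = 0.0303 A
V_R2 = I × R2 = V1 × R2/(R1 + R2) = 10 × 300/330 = 9.091 V

Final answer: 9.091 V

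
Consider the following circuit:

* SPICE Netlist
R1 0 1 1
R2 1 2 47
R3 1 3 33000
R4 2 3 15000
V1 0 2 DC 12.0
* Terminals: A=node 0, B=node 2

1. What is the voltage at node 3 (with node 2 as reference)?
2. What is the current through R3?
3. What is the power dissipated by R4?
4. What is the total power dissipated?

Nodal analysis, taking node 2 as the 0 V reference.
Source V1 fixes V_0 = 12 V.
KCL at each unknown node (sum of currents leaving = 0; resistances in Ω):
  Node 1: (V_1 - 12)/1 + (V_1 - 0)/47 + (V_1 - V_3)/33000 = 0
  Node 3: (V_3 - V_1)/33000 + (V_3 - 0)/15000 = 0
Collecting terms (coefficients in siemens):
  1.021·V_1 - 0.0000303·V_3 = 12
  0.00009697·V_3 - 0.0000303·V_1 = 0
Determinant D = (1.021)(0.00009697) - (-0.0000303)(-0.0000303) = 0.00009903
V_1 = [(12)(0.00009697) - (-0.0000303)(0)]/D = 11.75 V
V_3 = [(1.021)(0) - (12)(-0.0000303)]/D = 3.672 V
Part 1:
  Read off the nodal solution: V_3 = 3.672 V
Part 2:
  I_R3 = (V_1 - V_3)/R3 = (11.75 - 3.672)/33000 = 0.0002448 A
  Magnitude: I_R3 = 0.0002448 A
Part 3:
  I_R4 = (V_2 - V_3)/R4 = (0 - 3.672)/15000 = -0.0002448 A
  P_R4 = I_R4² × R4 = (-0.0002448)² × 15000 = 0.0008988 W
Part 4:
  Power in each resistor, P = (ΔV)²/R:
    P_R1 = (12 - 11.75)²/1 = 0.06262 W
    P_R2 = (11.75 - 0)²/47 = 2.937 W
    P_R3 = (11.75 - 3.672)²/33000 = 0.001977 W
    P_R4 = (0 - 3.672)²/15000 = 0.0008988 W
  P_total = P_R1 + P_R2 + P_R3 + P_R4 = 3.003 W

Final answers:
1. V_3 = 3.672 V
2. I_R3 = 0.0002448 A
3. P_R4 = 0.0008988 W
4. P_total = 3.003 W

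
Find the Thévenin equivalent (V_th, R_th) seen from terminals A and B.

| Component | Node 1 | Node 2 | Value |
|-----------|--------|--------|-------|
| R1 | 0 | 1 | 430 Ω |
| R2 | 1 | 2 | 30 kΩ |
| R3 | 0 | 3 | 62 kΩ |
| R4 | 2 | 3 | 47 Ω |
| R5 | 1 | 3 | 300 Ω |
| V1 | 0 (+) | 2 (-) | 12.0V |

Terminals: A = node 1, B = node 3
Step 1 — V_th is the open-circuit voltage V_A - V_B (nothing connected across the terminals).
Nodal analysis, taking node 2 as the 0 V reference.
Source V1 fixes V_0 = 12 V.
KCL at each unknown node (sum of currents leaving = 0; resistances in Ω):
  Node 1: (V_1 - 12)/430 + (V_1 - 0)/30000 + (V_1 - V_3)/300 = 0
  Node 3: (V_3 - 12)/62000 + (V_3 - 0)/47 + (V_3 - V_1)/300 = 0
Collecting terms (coefficients in siemens):
  0.005692·V_1 - 0.003333·V_3 = 0.02791
  0.02463·V_3 - 0.003333·V_1 = 0.0001935
Determinant D = (0.005692)(0.02463) - (-0.003333)(-0.003333) = 0.0001291
V_1 = [(0.02791)(0.02463) - (-0.003333)(0.0001935)]/D = 5.33 V
V_3 = [(0.005692)(0.0001935) - (0.02791)(-0.003333)]/D = 0.7293 V
V_th = V_1 - V_3 = 5.33 - 0.7293 = 4.6 V
Step 2 — R_th: zero the source — replace V1 by a short circuit (node 2 merges into node 0) — and find the resistance seen between A (node 1) and B (node 3).
Reduce the network between node 1 (A) and node 3 (B) by series/parallel combination:
  Rp1 = R1 ‖ R2 (parallel, both between nodes 0 and 1) = 1/(1/430 + 1/30000) = 423.9 Ω
  Rp2 = R3 ‖ R4 (parallel, both between nodes 0 and 3) = 1/(1/62000 + 1/47) = 46.96 Ω
  Rs1 = Rp1 + Rp2 (series, joined only at node 0) = 423.9 + 46.96 = 470.9 Ω
  Rp3 = R5 ‖ Rs1 (parallel, both between nodes 1 and 3) = 1/(1/300 + 1/470.9) = 183.3 Ω
R_th = 183.3 Ω

Final answer: V_th = 4.6 V, R_th = 183.3 Ω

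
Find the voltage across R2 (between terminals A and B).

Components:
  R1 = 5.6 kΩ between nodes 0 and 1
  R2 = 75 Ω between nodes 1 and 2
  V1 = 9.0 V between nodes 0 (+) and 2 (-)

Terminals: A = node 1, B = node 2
R1 and R2 are in series across V1 (node 0 → node 1 → node 2), and the output A–B is taken across R2, so this is a voltage divider.
Series current: I = V1/(R1 + R2) = 9/(5600 + 75) = 9/5675 = 0.001586 A
V_R2 = I × R2 = V1 × R2/(R1 + R2) = 9 × 75/5675 = 0.1189 V

Final answer: 0.1189 V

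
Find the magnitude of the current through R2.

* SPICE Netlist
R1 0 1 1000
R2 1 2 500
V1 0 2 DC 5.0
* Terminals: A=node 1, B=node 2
Nodal analysis, taking node 2 as the 0 V reference.
Source V1 fixes V_0 = 5 V.
KCL at each unknown node (sum of currents leaving = 0; resistances in Ω):
  Node 1: (V_1 - 5)/1000 + (V_1 - 0)/500 = 0
Collecting terms: 0.003 × V_1 = 0.005  =>  V_1 = 1.667 V
I_R2 = (V_1 - V_2)/R2 = (1.667 - 0)/500 = 0.003333 A
|I_R2| = 0.003333 A

Final answer: |I_R2| = 0.003333 A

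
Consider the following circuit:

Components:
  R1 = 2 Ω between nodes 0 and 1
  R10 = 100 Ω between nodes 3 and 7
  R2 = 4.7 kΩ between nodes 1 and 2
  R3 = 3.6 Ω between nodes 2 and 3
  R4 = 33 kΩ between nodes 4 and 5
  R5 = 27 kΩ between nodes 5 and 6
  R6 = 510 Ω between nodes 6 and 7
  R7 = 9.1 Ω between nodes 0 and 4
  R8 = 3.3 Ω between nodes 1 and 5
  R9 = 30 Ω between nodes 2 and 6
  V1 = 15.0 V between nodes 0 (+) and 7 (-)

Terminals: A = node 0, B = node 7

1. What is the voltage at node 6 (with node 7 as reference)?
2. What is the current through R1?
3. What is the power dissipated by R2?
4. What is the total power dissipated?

Nodal analysis, taking node 7 as the 0 V reference.
Source V1 fixes V_0 = 15 V.
KCL at each unknown node (sum of currents leaving = 0; resistances in Ω):
  Node 1: (V_1 - 15)/2 + (V_1 - V_2)/4700 + (V_1 - V_5)/3.3 = 0
  Node 2: (V_2 - V_1)/4700 + (V_2 - V_3)/3.6 + (V_2 - V_6)/30 = 0
  Node 3: (V_3 - V_2)/3.6 + (V_3 - 0)/100 = 0
  Node 4: (V_4 - V_5)/33000 + (V_4 - 15)/9.1 = 0
  Node 5: (V_5 - V_4)/33000 + (V_5 - V_6)/27000 + (V_5 - V_1)/3.3 = 0
  Node 6: (V_6 - V_5)/27000 + (V_6 - 0)/510 + (V_6 - V_2)/30 = 0
Collecting terms (coefficients in siemens):
  0.8032·V_1 - 0.0002128·V_2 - 0.303·V_5 = 7.5
  0.3113·V_2 - 0.0002128·V_1 - 0.2778·V_3 - 0.03333·V_6 = 0
  0.2878·V_3 - 0.2778·V_2 = 0
  0.1099·V_4 - 0.0000303·V_5 = 1.648
  0.3031·V_5 - 0.303·V_1 - 0.0000303·V_4 - 0.00003704·V_6 = 0
  0.03533·V_6 - 0.03333·V_2 - 0.00003704·V_5 = 0
Solving these 6 simultaneous equations (Gaussian elimination) gives:
  V_1 = 14.99 V, V_2 = 0.3161 V, V_3 = 0.3051 V, V_4 = 15 V
  V_5 = 14.99 V, V_6 = 0.3139 V
Part 1:
  Read off the nodal solution: V_6 = 0.3139 V
Part 2:
  I_R1 = (V_0 - V_1)/R1 = (15 - 14.99)/2 = 0.003666 A
  Magnitude: I_R1 = 0.003666 A
Part 3:
  I_R2 = (V_1 - V_2)/R2 = (14.99 - 0.3161)/4700 = 0.003123 A
  P_R2 = I_R2² × R2 = (0.003123)² × 4700 = 0.04583 W
Part 4:
  Power in each resistor, P = (ΔV)²/R:
    P_R1 = (15 - 14.99)²/2 = 0.00002688 W
    P_R2 = (14.99 - 0.3161)²/4700 = 0.04583 W
    P_R3 = (0.3161 - 0.3051)²/3.6 = 0.00003351 W
    P_R4 = (15 - 14.99)²/33000 = 0.000000002522 W
    P_R5 = (14.99 - 0.3139)²/27000 = 0.007978 W
    P_R6 = (0.3139 - 0)²/510 = 0.0001932 W
    P_R7 = (15 - 15)²/9.1 = 0.0000000000006954 W
    P_R8 = (14.99 - 14.99)²/3.3 = 0.0000009741 W
    P_R9 = (0.3161 - 0.3139)²/30 = 0.0000001551 W
    P_R10 = (0.3051 - 0)²/100 = 0.0009307 W
  P_total = P_R1 + P_R2 + P_R3 + P_R4 + P_R5 + P_R6 + P_R7 + P_R8 + P_R9 + P_R10 = 0.05499 W

Final answers:
1. V_6 = 0.3139 V
2. I_R1 = 0.003666 A
3. P_R2 = 0.04583 W
4. P_total = 0.05499 W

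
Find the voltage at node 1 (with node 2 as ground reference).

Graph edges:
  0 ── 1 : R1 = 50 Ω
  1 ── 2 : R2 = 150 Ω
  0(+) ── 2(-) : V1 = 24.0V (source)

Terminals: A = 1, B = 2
Nodal analysis, taking node 2 as the 0 V reference.
Source V1 fixes V_0 = 24 V.
KCL at each unknown node (sum of currents leaving = 0; resistances in Ω):
  Node 1: (V_1 - 24)/50 + (V_1 - 0)/150 = 0
Collecting terms: 0.02667 × V_1 = 0.48  =>  V_1 = 18 V
The requested potential is V_1 = 18 V.

Final answer: V_1 = 18 V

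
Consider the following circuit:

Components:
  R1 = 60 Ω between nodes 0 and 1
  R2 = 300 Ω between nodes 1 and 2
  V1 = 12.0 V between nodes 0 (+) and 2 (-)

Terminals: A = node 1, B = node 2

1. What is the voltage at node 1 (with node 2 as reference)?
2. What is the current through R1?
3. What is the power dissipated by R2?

Nodal analysis, taking node 2 as the 0 V reference.
Source V1 fixes V_0 = 12 V.
KCL at each unknown node (sum of currents leaving = 0; resistances in Ω):
  Node 1: (V_1 - 12)/60 + (V_1 - 0)/300 = 0
Collecting terms: 0.02 × V_1 = 0.2  =>  V_1 = 10 V
Part 1:
  Read off the nodal solution: V_1 = 10 V
Part 2:
  I_R1 = (V_0 - V_1)/R1 = (12 - 10)/60 = 0.03333 A
  Magnitude: I_R1 = 0.03333 A
Part 3:
  I_R2 = (V_1 - V_2)/R2 = (10 - 0)/300 = 0.03333 A
  P_R2 = I_R2² × R2 = (0.03333)² × 300 = 0.3333 W

Final answers:
1. V_1 = 10 V
2. I_R1 = 0.03333 A
3. P_R2 = 0.3333 W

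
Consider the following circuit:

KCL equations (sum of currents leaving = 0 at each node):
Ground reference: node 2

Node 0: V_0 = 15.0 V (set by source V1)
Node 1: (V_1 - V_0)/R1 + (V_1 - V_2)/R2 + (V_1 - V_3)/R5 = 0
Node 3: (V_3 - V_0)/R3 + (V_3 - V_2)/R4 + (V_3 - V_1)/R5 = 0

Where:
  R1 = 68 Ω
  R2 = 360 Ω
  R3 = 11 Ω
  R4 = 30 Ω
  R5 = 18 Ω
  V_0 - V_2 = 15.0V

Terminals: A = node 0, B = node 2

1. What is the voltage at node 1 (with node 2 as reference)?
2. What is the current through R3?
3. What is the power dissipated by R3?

Nodal analysis, taking node 2 as the 0 V reference.
Source V1 fixes V_0 = 15 V.
KCL at each unknown node (sum of currents leaving = 0; resistances in Ω):
  Node 1: (V_1 - 15)/68 + (V_1 - 0)/360 + (V_1 - V_3)/18 = 0
  Node 3: (V_3 - 15)/11 + (V_3 - 0)/30 + (V_3 - V_1)/18 = 0
Collecting terms (coefficients in siemens):
  0.07304·V_1 - 0.05556·V_3 = 0.2206
  0.1798·V_3 - 0.05556·V_1 = 1.364
Determinant D = (0.07304)(0.1798) - (-0.05556)(-0.05556) = 0.01005
V_1 = [(0.2206)(0.1798) - (-0.05556)(1.364)]/D = 11.49 V
V_3 = [(0.07304)(1.364) - (0.2206)(-0.05556)]/D = 11.13 V
Part 1:
  Read off the nodal solution: V_1 = 11.49 V
Part 2:
  I_R3 = (V_0 - V_3)/R3 = (15 - 11.13)/11 = 0.3514 A
  Magnitude: I_R3 = 0.3514 A
Part 3:
  I_R3 = (V_0 - V_3)/R3 = (15 - 11.13)/11 = 0.3514 A
  P_R3 = I_R3² × R3 = (0.3514)² × 11 = 1.359 W

Final answers:
1. V_1 = 11.49 V
2. I_R3 = 0.3514 A
3. P_R3 = 1.359 W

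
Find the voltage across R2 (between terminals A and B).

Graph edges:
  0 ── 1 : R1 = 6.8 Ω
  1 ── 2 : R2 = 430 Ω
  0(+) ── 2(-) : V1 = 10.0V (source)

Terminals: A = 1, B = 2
R1 and R2 are in series across V1 (node 0 → node 1 → node 2), and the output A–B is taken across R2, so this is a voltage divider.
Series current: I = V1/(R1 + R2) = 10/(6.8 + 430) = 10/436.8 = 0.02289 A
V_R2 = I × R2 = V1 × R2/(R1 + R2) = 10 × 430/436.8 = 9.844 V

Final answer: 9.844 V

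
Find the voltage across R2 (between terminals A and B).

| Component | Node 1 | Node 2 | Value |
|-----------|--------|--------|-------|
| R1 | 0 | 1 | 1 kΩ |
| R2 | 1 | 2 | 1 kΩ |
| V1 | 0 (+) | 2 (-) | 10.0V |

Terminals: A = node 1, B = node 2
R1 and R2 are in series across V1 (node 0 → node 1 → node 2), and the output A–B is taken across R2, so this is a voltage divider.
Series current: I = V1/(R1 + R2) = 10/(1000 + 1000) = 10/2000 = 0.005 A
V_R2 = I × R2 = V1 × R2/(R1 + R2) = 10 × 1000/2000 = 5 V

Final answer: 5 V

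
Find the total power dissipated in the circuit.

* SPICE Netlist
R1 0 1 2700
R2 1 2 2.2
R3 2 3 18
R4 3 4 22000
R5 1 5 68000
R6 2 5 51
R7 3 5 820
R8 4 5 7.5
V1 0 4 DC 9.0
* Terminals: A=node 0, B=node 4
Nodal analysis, taking node 4 as the 0 V reference.
Source V1 fixes V_0 = 9 V.
KCL at each unknown node (sum of currents leaving = 0; resistances in Ω):
  Node 1: (V_1 - 9)/2700 + (V_1 - V_2)/2.2 + (V_1 - V_5)/68000 = 0
  Node 2: (V_2 - V_1)/2.2 + (V_2 - V_3)/18 + (V_2 - V_5)/51 = 0
  Node 3: (V_3 - V_2)/18 + (V_3 - 0)/22000 + (V_3 - V_5)/820 = 0
  Node 5: (V_5 - V_1)/68000 + (V_5 - V_2)/51 + (V_5 - V_3)/820 + (V_5 - 0)/7.5 = 0
Collecting terms (coefficients in siemens):
  0.4549·V_1 - 0.4545·V_2 - 0.00001471·V_5 = 0.003333
  0.5297·V_2 - 0.4545·V_1 - 0.05556·V_3 - 0.01961·V_5 = 0
  0.05682·V_3 - 0.05556·V_2 - 0.00122·V_5 = 0
  0.1542·V_5 - 0.00001471·V_1 - 0.01961·V_2 - 0.00122·V_3 = 0
Solving these 4 simultaneous equations (Gaussian elimination) gives:
  V_1 = 0.188 V, V_2 = 0.1808 V, V_3 = 0.1773 V, V_5 = 0.02442 V
Power in each resistor, P = (ΔV)²/R:
  P_R1 = (9 - 0.188)²/2700 = 0.02876 W
  P_R2 = (0.188 - 0.1808)²/2.2 = 0.0000234 W
  P_R3 = (0.1808 - 0.1773)²/18 = 0.0000006811 W
  P_R4 = (0.1773 - 0)²/22000 = 0.000001429 W
  P_R5 = (0.188 - 0.02442)²/68000 = 0.0000003935 W
  P_R6 = (0.1808 - 0.02442)²/51 = 0.0004797 W
  P_R7 = (0.1773 - 0.02442)²/820 = 0.00002851 W
  P_R8 = (0 - 0.02442)²/7.5 = 0.00007949 W
P_total = P_R1 + P_R2 + P_R3 + P_R4 + P_R5 + P_R6 + P_R7 + P_R8 = 0.02937 W

Final answer: 0.02937 W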